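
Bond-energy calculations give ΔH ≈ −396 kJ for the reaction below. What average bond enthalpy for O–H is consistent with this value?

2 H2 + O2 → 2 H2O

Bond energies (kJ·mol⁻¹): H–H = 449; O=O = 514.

D(O–H) ≈ 452 kJ/mol

Let D be the O–H bond energy.
Σ(broken) = 2×449 + 1×514 = 1412
Σ(formed) = 4×D = 4D
ΔH = Σ(broken) − Σ(formed) = (1412) − (4D) = +1412 − 4D
Setting this equal to −396 kJ gives 4D = 1808, so D = 452 kJ/mol.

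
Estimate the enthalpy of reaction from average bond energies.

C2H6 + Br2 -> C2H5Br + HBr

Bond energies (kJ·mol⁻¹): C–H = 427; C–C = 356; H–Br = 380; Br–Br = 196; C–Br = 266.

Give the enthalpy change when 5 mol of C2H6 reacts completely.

Bonds broken (reactants):
  Br–Br: 1 × 196 = 196
  C–C: 1 × 356 = 356
  C–H: 6 × 427 = 2562
  Σ(broken) = 3114 kJ
Bonds formed (products):
  C–Br: 1 × 266 = 266
  C–C: 1 × 356 = 356
  C–H: 5 × 427 = 2135
  H–Br: 1 × 380 = 380
  Σ(formed) = 3137 kJ
ΔH = Σ(broken) − Σ(formed) = 3114 − 3137 = −23 kJ
For 5× the reaction as written: 5 × (−23) = −115 kJ

ΔH = −115 kJ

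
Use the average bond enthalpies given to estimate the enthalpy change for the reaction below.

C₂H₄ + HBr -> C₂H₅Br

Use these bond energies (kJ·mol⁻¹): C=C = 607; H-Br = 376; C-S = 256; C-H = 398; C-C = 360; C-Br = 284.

Bonds broken (reactants):
  C-H: 4 × 398 = 1592
  C=C: 1 × 607 = 607
  H-Br: 1 × 376 = 376
  Σ(broken) = 2575 kJ
Bonds formed (products):
  C-Br: 1 × 284 = 284
  C-C: 1 × 360 = 360
  C-H: 5 × 398 = 1990
  Σ(formed) = 2634 kJ
ΔH = Σ(broken) − Σ(formed) = 2575 − 2634 = −59 kJ

ΔH ≈ −59 kJ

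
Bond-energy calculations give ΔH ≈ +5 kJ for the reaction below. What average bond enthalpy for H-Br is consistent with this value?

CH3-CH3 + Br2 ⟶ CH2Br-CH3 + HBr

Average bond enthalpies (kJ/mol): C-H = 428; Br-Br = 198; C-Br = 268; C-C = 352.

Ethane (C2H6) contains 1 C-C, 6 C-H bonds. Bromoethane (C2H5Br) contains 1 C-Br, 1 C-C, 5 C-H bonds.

Let D be the H-Br bond energy.
Σ(broken) = 1×198 + 1×352 + 6×428 = 3118
Σ(formed) = 1×268 + 1×352 + 5×428 + 1×D = 2760 + D
ΔH = Σ(broken) − Σ(formed) = (3118) − (2760 + D) = +358 − D
Setting this equal to +5 kJ gives D = 353 kJ/mol.

D(H-Br) ≈ 353 kJ/mol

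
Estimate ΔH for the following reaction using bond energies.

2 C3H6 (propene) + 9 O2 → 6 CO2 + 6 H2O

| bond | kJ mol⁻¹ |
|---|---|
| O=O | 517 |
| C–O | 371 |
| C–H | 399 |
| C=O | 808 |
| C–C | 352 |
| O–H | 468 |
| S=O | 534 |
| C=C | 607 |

ΔH ≈ −3953 kJ

Bonds broken (reactants):
  C–C: 2 × 352 = 704
  C–H: 12 × 399 = 4788
  C=C: 2 × 607 = 1214
  O=O: 9 × 517 = 4653
  Σ(broken) = 11359 kJ
Bonds formed (products):
  C=O: 12 × 808 = 9696
  O–H: 12 × 468 = 5616
  Σ(formed) = 15312 kJ
ΔH = Σ(broken) − Σ(formed) = 11359 − 15312 = −3953 kJ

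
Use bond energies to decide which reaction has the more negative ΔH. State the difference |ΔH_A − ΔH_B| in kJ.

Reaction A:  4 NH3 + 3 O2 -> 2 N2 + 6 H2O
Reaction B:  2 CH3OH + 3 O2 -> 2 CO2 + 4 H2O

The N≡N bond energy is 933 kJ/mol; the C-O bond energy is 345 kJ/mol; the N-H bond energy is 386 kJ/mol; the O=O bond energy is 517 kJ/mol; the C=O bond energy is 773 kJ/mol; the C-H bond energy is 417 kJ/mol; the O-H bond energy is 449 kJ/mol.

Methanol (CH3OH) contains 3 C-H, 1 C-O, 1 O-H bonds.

Reaction A, by 28 kJ

Reaction A:
  Bonds broken (reactants):
    N-H: 12 × 386 = 4632
    O=O: 3 × 517 = 1551
    Σ(broken) = 6183 kJ
  Bonds formed (products):
    N≡N: 2 × 933 = 1866
    O-H: 12 × 449 = 5388
    Σ(formed) = 7254 kJ
  ΔH_A = 6183 − 7254 = −1071 kJ
Reaction B:
  Bonds broken (reactants):
    C-H: 6 × 417 = 2502
    C-O: 2 × 345 = 690
    O-H: 2 × 449 = 898
    O=O: 3 × 517 = 1551
    Σ(broken) = 5641 kJ
  Bonds formed (products):
    C=O: 4 × 773 = 3092
    O-H: 8 × 449 = 3592
    Σ(formed) = 6684 kJ
  ΔH_B = 5641 − 6684 = −1043 kJ
ΔH_A − ΔH_B = −28 kJ, so reaction A has the more negative ΔH; |ΔH_A − ΔH_B| = 28 kJ.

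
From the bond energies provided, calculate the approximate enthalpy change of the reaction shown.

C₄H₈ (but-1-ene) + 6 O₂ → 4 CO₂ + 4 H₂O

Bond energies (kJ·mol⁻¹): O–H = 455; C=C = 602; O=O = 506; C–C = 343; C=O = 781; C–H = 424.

ΔH ≈ −2172 kJ

Bonds broken (reactants):
  C–C: 2 × 343 = 686
  C–H: 8 × 424 = 3392
  C=C: 1 × 602 = 602
  O=O: 6 × 506 = 3036
  Σ(broken) = 7716 kJ
Bonds formed (products):
  C=O: 8 × 781 = 6248
  O–H: 8 × 455 = 3640
  Σ(formed) = 9888 kJ
ΔH = Σ(broken) − Σ(formed) = 7716 − 9888 = −2172 kJ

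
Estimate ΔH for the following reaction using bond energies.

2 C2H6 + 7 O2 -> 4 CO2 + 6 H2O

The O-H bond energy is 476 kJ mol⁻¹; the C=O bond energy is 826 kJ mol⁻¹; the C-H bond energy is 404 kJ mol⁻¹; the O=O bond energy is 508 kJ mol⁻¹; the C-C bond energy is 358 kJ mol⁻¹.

Bonds broken (reactants):
  C-C: 2 × 358 = 716
  C-H: 12 × 404 = 4848
  O=O: 7 × 508 = 3556
  Σ(broken) = 9120 kJ
Bonds formed (products):
  C=O: 8 × 826 = 6608
  O-H: 12 × 476 = 5712
  Σ(formed) = 12320 kJ
ΔH = Σ(broken) − Σ(formed) = 9120 − 12320 = −3200 kJ

ΔH ≈ −3200 kJ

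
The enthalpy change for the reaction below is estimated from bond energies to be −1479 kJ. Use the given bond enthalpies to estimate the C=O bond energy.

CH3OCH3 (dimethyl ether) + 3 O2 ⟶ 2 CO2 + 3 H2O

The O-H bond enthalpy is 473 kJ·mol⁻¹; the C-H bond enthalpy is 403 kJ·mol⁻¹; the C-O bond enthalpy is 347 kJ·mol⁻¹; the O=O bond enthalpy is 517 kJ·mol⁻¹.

D(C=O) ≈ 826 kJ/mol

Let D be the C=O bond energy.
Σ(broken) = 6×403 + 2×347 + 3×517 = 4663
Σ(formed) = 4×D + 6×473 = 2838 + 4D
ΔH = Σ(broken) − Σ(formed) = (4663) − (2838 + 4D) = +1825 − 4D
Setting this equal to −1479 kJ gives 4D = 3304, so D = 826 kJ/mol.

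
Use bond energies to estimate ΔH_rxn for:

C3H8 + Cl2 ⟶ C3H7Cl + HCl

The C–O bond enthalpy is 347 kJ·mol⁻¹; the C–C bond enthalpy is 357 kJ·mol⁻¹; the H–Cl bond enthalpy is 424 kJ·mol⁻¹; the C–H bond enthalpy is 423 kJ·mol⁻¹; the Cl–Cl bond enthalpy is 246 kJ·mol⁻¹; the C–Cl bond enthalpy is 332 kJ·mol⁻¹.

ΔH ≈ −87 kJ

Bonds broken (reactants):
  C–C: 2 × 357 = 714
  C–H: 8 × 423 = 3384
  Cl–Cl: 1 × 246 = 246
  Σ(broken) = 4344 kJ
Bonds formed (products):
  C–C: 2 × 357 = 714
  C–Cl: 1 × 332 = 332
  C–H: 7 × 423 = 2961
  H–Cl: 1 × 424 = 424
  Σ(formed) = 4431 kJ
ΔH = Σ(broken) − Σ(formed) = 4344 − 4431 = −87 kJ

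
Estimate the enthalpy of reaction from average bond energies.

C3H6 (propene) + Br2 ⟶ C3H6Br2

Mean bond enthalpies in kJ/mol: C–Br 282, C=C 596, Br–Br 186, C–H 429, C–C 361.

Bonds broken (reactants):
  Br–Br: 1 × 186 = 186
  C–C: 1 × 361 = 361
  C–H: 6 × 429 = 2574
  C=C: 1 × 596 = 596
  Σ(broken) = 3717 kJ
Bonds formed (products):
  C–Br: 2 × 282 = 564
  C–C: 2 × 361 = 722
  C–H: 6 × 429 = 2574
  Σ(formed) = 3860 kJ
ΔH = Σ(broken) − Σ(formed) = 3717 − 3860 = −143 kJ

ΔH ≈ −143 kJ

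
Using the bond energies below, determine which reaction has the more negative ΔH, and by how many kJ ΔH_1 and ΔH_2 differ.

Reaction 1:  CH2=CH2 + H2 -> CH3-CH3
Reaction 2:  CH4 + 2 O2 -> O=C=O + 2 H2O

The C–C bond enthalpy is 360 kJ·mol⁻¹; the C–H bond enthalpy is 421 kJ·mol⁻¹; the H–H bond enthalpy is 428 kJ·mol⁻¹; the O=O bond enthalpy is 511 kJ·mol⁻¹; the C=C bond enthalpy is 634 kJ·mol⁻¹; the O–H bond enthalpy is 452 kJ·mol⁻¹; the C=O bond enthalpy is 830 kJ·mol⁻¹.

Reaction 2, by 622 kJ

Reaction 1:
  Bonds broken (reactants):
    C–H: 4 × 421 = 1684
    C=C: 1 × 634 = 634
    H–H: 1 × 428 = 428
    Σ(broken) = 2746 kJ
  Bonds formed (products):
    C–C: 1 × 360 = 360
    C–H: 6 × 421 = 2526
    Σ(formed) = 2886 kJ
  ΔH_1 = 2746 − 2886 = −140 kJ
Reaction 2:
  Bonds broken (reactants):
    C–H: 4 × 421 = 1684
    O=O: 2 × 511 = 1022
    Σ(broken) = 2706 kJ
  Bonds formed (products):
    C=O: 2 × 830 = 1660
    O–H: 4 × 452 = 1808
    Σ(formed) = 3468 kJ
  ΔH_2 = 2706 − 3468 = −762 kJ
ΔH_1 − ΔH_2 = +622 kJ, so reaction 2 has the more negative ΔH; |ΔH_1 − ΔH_2| = 622 kJ.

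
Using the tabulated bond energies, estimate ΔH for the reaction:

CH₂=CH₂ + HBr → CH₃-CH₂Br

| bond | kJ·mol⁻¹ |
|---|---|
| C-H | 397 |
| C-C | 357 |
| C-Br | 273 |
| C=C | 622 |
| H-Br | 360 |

Bonds broken (reactants):
  C-H: 4 × 397 = 1588
  C=C: 1 × 622 = 622
  H-Br: 1 × 360 = 360
  Σ(broken) = 2570 kJ
Bonds formed (products):
  C-Br: 1 × 273 = 273
  C-C: 1 × 357 = 357
  C-H: 5 × 397 = 1985
  Σ(formed) = 2615 kJ
ΔH = Σ(broken) − Σ(formed) = 2570 − 2615 = −45 kJ

ΔH ≈ −45 kJ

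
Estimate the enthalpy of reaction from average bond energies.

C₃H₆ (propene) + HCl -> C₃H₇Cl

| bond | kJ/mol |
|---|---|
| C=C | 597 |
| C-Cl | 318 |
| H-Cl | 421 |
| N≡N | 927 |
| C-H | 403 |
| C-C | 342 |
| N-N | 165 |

Bonds broken (reactants):
  C-C: 1 × 342 = 342
  C-H: 6 × 403 = 2418
  C=C: 1 × 597 = 597
  H-Cl: 1 × 421 = 421
  Σ(broken) = 3778 kJ
Bonds formed (products):
  C-C: 2 × 342 = 684
  C-Cl: 1 × 318 = 318
  C-H: 7 × 403 = 2821
  Σ(formed) = 3823 kJ
ΔH = Σ(broken) − Σ(formed) = 3778 − 3823 = −45 kJ

ΔH ≈ −45 kJ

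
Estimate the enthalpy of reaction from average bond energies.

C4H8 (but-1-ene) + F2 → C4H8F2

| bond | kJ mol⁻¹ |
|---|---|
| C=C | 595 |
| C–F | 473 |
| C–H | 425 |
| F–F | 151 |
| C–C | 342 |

Bonds broken (reactants):
  C–C: 2 × 342 = 684
  C–H: 8 × 425 = 3400
  C=C: 1 × 595 = 595
  F–F: 1 × 151 = 151
  Σ(broken) = 4830 kJ
Bonds formed (products):
  C–C: 3 × 342 = 1026
  C–F: 2 × 473 = 946
  C–H: 8 × 425 = 3400
  Σ(formed) = 5372 kJ
ΔH = Σ(broken) − Σ(formed) = 4830 − 5372 = −542 kJ

ΔH ≈ −542 kJ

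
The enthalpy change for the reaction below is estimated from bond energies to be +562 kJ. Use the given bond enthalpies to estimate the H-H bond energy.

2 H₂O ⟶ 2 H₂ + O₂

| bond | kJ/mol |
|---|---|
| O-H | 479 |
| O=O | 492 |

Let D be the H-H bond energy.
Σ(broken) = 4×479 = 1916
Σ(formed) = 2×D + 1×492 = 492 + 2D
ΔH = Σ(broken) − Σ(formed) = (1916) − (492 + 2D) = +1424 − 2D
Setting this equal to +562 kJ gives 2D = 862, so D = 431 kJ/mol.

D(H-H) ≈ 431 kJ/mol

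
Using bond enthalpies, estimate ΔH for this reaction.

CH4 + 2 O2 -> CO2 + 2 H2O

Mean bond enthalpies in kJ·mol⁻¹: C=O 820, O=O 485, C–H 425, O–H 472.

ΔH ≈ −858 kJ

Bonds broken (reactants):
  C–H: 4 × 425 = 1700
  O=O: 2 × 485 = 970
  Σ(broken) = 2670 kJ
Bonds formed (products):
  C=O: 2 × 820 = 1640
  O–H: 4 × 472 = 1888
  Σ(formed) = 3528 kJ
ΔH = Σ(broken) − Σ(formed) = 2670 − 3528 = −858 kJ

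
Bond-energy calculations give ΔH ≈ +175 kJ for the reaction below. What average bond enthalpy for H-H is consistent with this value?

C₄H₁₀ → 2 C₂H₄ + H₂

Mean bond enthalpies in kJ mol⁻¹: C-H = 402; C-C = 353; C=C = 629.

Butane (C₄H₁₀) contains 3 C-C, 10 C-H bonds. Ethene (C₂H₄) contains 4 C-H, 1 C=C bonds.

D(H-H) ≈ 430 kJ/mol

Let D be the H-H bond energy.
Σ(broken) = 3×353 + 10×402 = 5079
Σ(formed) = 8×402 + 2×629 + 1×D = 4474 + D
ΔH = Σ(broken) − Σ(formed) = (5079) − (4474 + D) = +605 − D
Setting this equal to +175 kJ gives D = 430 kJ/mol.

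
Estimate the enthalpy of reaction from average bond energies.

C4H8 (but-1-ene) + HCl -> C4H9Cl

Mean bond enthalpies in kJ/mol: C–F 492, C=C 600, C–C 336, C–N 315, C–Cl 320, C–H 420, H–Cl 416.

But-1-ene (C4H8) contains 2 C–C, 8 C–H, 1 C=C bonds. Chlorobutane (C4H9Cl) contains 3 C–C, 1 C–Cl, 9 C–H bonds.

Bonds broken (reactants):
  C–C: 2 × 336 = 672
  C–H: 8 × 420 = 3360
  C=C: 1 × 600 = 600
  H–Cl: 1 × 416 = 416
  Σ(broken) = 5048 kJ
Bonds formed (products):
  C–C: 3 × 336 = 1008
  C–Cl: 1 × 320 = 320
  C–H: 9 × 420 = 3780
  Σ(formed) = 5108 kJ
ΔH = Σ(broken) − Σ(formed) = 5048 − 5108 = −60 kJ

ΔH ≈ −60 kJ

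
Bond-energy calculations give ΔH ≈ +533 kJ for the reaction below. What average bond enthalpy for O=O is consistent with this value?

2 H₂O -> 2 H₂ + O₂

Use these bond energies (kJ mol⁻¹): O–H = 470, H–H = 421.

D(O=O) ≈ 505 kJ/mol

Let D be the O=O bond energy.
Σ(broken) = 4×470 = 1880
Σ(formed) = 2×421 + 1×D = 842 + D
ΔH = Σ(broken) − Σ(formed) = (1880) − (842 + D) = +1038 − D
Setting this equal to +533 kJ gives D = 505 kJ/mol.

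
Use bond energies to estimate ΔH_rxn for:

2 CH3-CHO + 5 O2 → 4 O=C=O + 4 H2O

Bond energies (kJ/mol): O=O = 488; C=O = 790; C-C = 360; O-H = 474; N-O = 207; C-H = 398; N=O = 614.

Bonds broken (reactants):
  C-C: 2 × 360 = 720
  C-H: 8 × 398 = 3184
  C=O: 2 × 790 = 1580
  O=O: 5 × 488 = 2440
  Σ(broken) = 7924 kJ
Bonds formed (products):
  C=O: 8 × 790 = 6320
  O-H: 8 × 474 = 3792
  Σ(formed) = 10112 kJ
ΔH = Σ(broken) − Σ(formed) = 7924 − 10112 = −2188 kJ

ΔH ≈ −2188 kJ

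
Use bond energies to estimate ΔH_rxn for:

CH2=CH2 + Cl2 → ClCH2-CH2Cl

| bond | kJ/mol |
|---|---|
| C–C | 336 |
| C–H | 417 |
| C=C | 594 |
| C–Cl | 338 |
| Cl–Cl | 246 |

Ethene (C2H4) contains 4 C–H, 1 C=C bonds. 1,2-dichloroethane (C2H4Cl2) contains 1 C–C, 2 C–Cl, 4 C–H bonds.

ΔH ≈ −172 kJ

Bonds broken (reactants):
  C–H: 4 × 417 = 1668
  C=C: 1 × 594 = 594
  Cl–Cl: 1 × 246 = 246
  Σ(broken) = 2508 kJ
Bonds formed (products):
  C–C: 1 × 336 = 336
  C–Cl: 2 × 338 = 676
  C–H: 4 × 417 = 1668
  Σ(formed) = 2680 kJ
ΔH = Σ(broken) − Σ(formed) = 2508 − 2680 = −172 kJ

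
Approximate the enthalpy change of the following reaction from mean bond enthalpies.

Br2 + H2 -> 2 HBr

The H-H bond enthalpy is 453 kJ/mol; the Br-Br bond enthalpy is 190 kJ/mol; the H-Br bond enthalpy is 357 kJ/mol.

ΔH ≈ −71 kJ

Bonds broken (reactants):
  Br-Br: 1 × 190 = 190
  H-H: 1 × 453 = 453
  Σ(broken) = 643 kJ
Bonds formed (products):
  H-Br: 2 × 357 = 714
  Σ(formed) = 714 kJ
ΔH = Σ(broken) − Σ(formed) = 643 − 714 = −71 kJ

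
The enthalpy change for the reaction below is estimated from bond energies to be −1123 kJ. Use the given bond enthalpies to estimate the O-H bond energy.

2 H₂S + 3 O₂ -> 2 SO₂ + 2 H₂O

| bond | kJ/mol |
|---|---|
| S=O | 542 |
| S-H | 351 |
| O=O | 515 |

D(O-H) ≈ 476 kJ/mol

Let D be the O-H bond energy.
Σ(broken) = 3×515 + 4×351 = 2949
Σ(formed) = 4×D + 4×542 = 2168 + 4D
ΔH = Σ(broken) − Σ(formed) = (2949) − (2168 + 4D) = +781 − 4D
Setting this equal to −1123 kJ gives 4D = 1904, so D = 476 kJ/mol.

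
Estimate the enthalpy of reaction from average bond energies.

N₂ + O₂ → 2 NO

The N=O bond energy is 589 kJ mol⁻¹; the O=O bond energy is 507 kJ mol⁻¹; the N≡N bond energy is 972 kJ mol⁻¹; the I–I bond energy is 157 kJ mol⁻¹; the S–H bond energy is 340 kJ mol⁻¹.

Bonds broken (reactants):
  N≡N: 1 × 972 = 972
  O=O: 1 × 507 = 507
  Σ(broken) = 1479 kJ
Bonds formed (products):
  N=O: 2 × 589 = 1178
  Σ(formed) = 1178 kJ
ΔH = Σ(broken) − Σ(formed) = 1479 − 1178 = +301 kJ

ΔH ≈ +301 kJ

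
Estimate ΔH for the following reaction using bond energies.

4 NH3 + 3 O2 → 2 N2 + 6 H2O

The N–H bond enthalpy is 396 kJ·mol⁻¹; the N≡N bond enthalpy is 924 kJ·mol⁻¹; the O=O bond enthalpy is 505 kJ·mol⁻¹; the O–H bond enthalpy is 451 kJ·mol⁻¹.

Bonds broken (reactants):
  N–H: 12 × 396 = 4752
  O=O: 3 × 505 = 1515
  Σ(broken) = 6267 kJ
Bonds formed (products):
  N≡N: 2 × 924 = 1848
  O–H: 12 × 451 = 5412
  Σ(formed) = 7260 kJ
ΔH = Σ(broken) − Σ(formed) = 6267 − 7260 = −993 kJ

ΔH ≈ −993 kJ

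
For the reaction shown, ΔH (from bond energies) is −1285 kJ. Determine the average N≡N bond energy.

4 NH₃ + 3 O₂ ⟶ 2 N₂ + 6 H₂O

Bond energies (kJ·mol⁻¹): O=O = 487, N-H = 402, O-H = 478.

Let D be the N≡N bond energy.
Σ(broken) = 12×402 + 3×487 = 6285
Σ(formed) = 2×D + 12×478 = 5736 + 2D
ΔH = Σ(broken) − Σ(formed) = (6285) − (5736 + 2D) = +549 − 2D
Setting this equal to −1285 kJ gives 2D = 1834, so D = 917 kJ/mol.

D(N≡N) ≈ 917 kJ/mol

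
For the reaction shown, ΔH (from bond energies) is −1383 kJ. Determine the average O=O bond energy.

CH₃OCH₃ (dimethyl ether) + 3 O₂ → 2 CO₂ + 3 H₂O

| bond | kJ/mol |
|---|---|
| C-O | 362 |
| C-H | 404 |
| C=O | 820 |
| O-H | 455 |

Let D be the O=O bond energy.
Σ(broken) = 6×404 + 2×362 + 3×D = 3148 + 3D
Σ(formed) = 4×820 + 6×455 = 6010
ΔH = Σ(broken) − Σ(formed) = (3148 + 3D) − (6010) = −2862 + 3D
Setting this equal to −1383 kJ gives 3D = 1479, so D = 493 kJ/mol.

D(O=O) ≈ 493 kJ/mol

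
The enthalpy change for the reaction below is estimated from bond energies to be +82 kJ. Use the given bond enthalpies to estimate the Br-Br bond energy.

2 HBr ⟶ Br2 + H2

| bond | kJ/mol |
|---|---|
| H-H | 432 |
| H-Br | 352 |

D(Br-Br) ≈ 190 kJ/mol

Let D be the Br-Br bond energy.
Σ(broken) = 2×352 = 704
Σ(formed) = 1×D + 1×432 = 432 + D
ΔH = Σ(broken) − Σ(formed) = (704) − (432 + D) = +272 − D
Setting this equal to +82 kJ gives D = 190 kJ/mol.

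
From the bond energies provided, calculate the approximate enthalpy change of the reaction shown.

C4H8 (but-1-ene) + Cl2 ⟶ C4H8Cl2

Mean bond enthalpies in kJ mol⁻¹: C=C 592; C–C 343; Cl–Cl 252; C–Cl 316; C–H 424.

Bonds broken (reactants):
  C–C: 2 × 343 = 686
  C–H: 8 × 424 = 3392
  C=C: 1 × 592 = 592
  Cl–Cl: 1 × 252 = 252
  Σ(broken) = 4922 kJ
Bonds formed (products):
  C–C: 3 × 343 = 1029
  C–Cl: 2 × 316 = 632
  C–H: 8 × 424 = 3392
  Σ(formed) = 5053 kJ
ΔH = Σ(broken) − Σ(formed) = 4922 − 5053 = −131 kJ

ΔH ≈ −131 kJ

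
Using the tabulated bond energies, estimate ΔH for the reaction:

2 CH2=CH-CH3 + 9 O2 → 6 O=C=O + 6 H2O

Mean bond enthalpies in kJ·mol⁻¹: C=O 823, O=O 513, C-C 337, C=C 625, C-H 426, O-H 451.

ΔH ≈ −3635 kJ

Bonds broken (reactants):
  C-C: 2 × 337 = 674
  C-H: 12 × 426 = 5112
  C=C: 2 × 625 = 1250
  O=O: 9 × 513 = 4617
  Σ(broken) = 11653 kJ
Bonds formed (products):
  C=O: 12 × 823 = 9876
  O-H: 12 × 451 = 5412
  Σ(formed) = 15288 kJ
ΔH = Σ(broken) − Σ(formed) = 11653 − 15288 = −3635 kJ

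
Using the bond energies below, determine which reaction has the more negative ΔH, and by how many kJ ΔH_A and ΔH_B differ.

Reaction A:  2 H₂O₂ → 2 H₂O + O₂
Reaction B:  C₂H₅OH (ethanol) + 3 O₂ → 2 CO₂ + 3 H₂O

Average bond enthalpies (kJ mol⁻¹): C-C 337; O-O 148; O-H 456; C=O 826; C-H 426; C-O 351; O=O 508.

Reaction A:
  Bonds broken (reactants):
    O-H: 4 × 456 = 1824
    O-O: 2 × 148 = 296
    Σ(broken) = 2120 kJ
  Bonds formed (products):
    O-H: 4 × 456 = 1824
    O=O: 1 × 508 = 508
    Σ(formed) = 2332 kJ
  ΔH_A = 2120 − 2332 = −212 kJ
Reaction B:
  Bonds broken (reactants):
    C-C: 1 × 337 = 337
    C-H: 5 × 426 = 2130
    C-O: 1 × 351 = 351
    O-H: 1 × 456 = 456
    O=O: 3 × 508 = 1524
    Σ(broken) = 4798 kJ
  Bonds formed (products):
    C=O: 4 × 826 = 3304
    O-H: 6 × 456 = 2736
    Σ(formed) = 6040 kJ
  ΔH_B = 4798 − 6040 = −1242 kJ
ΔH_A − ΔH_B = +1030 kJ, so reaction B has the more negative ΔH; |ΔH_A − ΔH_B| = 1030 kJ.

Reaction B, by 1030 kJ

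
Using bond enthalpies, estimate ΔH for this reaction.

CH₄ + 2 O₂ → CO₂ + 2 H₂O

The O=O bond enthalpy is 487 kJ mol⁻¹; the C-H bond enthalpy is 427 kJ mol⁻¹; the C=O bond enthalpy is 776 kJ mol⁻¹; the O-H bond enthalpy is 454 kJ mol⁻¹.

Bonds broken (reactants):
  C-H: 4 × 427 = 1708
  O=O: 2 × 487 = 974
  Σ(broken) = 2682 kJ
Bonds formed (products):
  C=O: 2 × 776 = 1552
  O-H: 4 × 454 = 1816
  Σ(formed) = 3368 kJ
ΔH = Σ(broken) − Σ(formed) = 2682 − 3368 = −686 kJ

ΔH ≈ −686 kJ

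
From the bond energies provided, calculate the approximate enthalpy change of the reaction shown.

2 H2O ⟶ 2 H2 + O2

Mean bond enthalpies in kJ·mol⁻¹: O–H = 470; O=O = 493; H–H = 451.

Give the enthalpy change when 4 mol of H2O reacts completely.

Bonds broken (reactants):
  O–H: 4 × 470 = 1880
  Σ(broken) = 1880 kJ
Bonds formed (products):
  H–H: 2 × 451 = 902
  O=O: 1 × 493 = 493
  Σ(formed) = 1395 kJ
ΔH = Σ(broken) − Σ(formed) = 1880 − 1395 = +485 kJ
For 2× the reaction as written: 2 × (+485) = +970 kJ

ΔH = +970 kJ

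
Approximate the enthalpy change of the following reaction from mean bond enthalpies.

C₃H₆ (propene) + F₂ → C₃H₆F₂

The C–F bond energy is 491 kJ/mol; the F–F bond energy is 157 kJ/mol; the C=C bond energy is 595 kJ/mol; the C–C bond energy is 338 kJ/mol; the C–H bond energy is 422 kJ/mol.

Bonds broken (reactants):
  C–C: 1 × 338 = 338
  C–H: 6 × 422 = 2532
  C=C: 1 × 595 = 595
  F–F: 1 × 157 = 157
  Σ(broken) = 3622 kJ
Bonds formed (products):
  C–C: 2 × 338 = 676
  C–F: 2 × 491 = 982
  C–H: 6 × 422 = 2532
  Σ(formed) = 4190 kJ
ΔH = Σ(broken) − Σ(formed) = 3622 − 4190 = −568 kJ

ΔH ≈ −568 kJ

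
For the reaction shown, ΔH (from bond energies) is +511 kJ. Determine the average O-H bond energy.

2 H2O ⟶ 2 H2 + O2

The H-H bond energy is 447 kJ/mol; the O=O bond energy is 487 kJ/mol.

D(O-H) ≈ 473 kJ/mol

Let D be the O-H bond energy.
Σ(broken) = 4×D = 4D
Σ(formed) = 2×447 + 1×487 = 1381
ΔH = Σ(broken) − Σ(formed) = (4D) − (1381) = −1381 + 4D
Setting this equal to +511 kJ gives 4D = 1892, so D = 473 kJ/mol.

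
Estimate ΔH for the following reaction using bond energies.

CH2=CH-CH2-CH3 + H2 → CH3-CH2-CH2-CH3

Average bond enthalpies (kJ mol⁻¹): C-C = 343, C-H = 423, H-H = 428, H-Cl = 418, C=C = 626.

ΔH ≈ −135 kJ

Bonds broken (reactants):
  C-C: 2 × 343 = 686
  C-H: 8 × 423 = 3384
  C=C: 1 × 626 = 626
  H-H: 1 × 428 = 428
  Σ(broken) = 5124 kJ
Bonds formed (products):
  C-C: 3 × 343 = 1029
  C-H: 10 × 423 = 4230
  Σ(formed) = 5259 kJ
ΔH = Σ(broken) − Σ(formed) = 5124 − 5259 = −135 kJ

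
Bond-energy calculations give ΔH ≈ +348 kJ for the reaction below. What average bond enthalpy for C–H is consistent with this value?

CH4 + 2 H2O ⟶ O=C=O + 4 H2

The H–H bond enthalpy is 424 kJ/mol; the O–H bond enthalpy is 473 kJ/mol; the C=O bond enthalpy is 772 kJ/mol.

Let D be the C–H bond energy.
Σ(broken) = 4×D + 4×473 = 1892 + 4D
Σ(formed) = 2×772 + 4×424 = 3240
ΔH = Σ(broken) − Σ(formed) = (1892 + 4D) − (3240) = −1348 + 4D
Setting this equal to +348 kJ gives 4D = 1696, so D = 424 kJ/mol.

D(C–H) ≈ 424 kJ/mol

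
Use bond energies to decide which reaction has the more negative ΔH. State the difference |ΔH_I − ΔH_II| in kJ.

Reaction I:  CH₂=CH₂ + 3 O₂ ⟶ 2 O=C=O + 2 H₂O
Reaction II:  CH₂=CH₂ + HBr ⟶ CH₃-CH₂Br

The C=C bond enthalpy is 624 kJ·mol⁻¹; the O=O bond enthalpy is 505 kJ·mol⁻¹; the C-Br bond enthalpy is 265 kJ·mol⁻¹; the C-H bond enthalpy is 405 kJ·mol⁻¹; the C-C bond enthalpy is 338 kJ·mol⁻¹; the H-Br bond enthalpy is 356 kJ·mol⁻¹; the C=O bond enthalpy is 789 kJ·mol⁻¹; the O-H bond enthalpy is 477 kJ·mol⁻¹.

Reaction I, by 1277 kJ

Reaction I:
  Bonds broken (reactants):
    C-H: 4 × 405 = 1620
    C=C: 1 × 624 = 624
    O=O: 3 × 505 = 1515
    Σ(broken) = 3759 kJ
  Bonds formed (products):
    C=O: 4 × 789 = 3156
    O-H: 4 × 477 = 1908
    Σ(formed) = 5064 kJ
  ΔH_I = 3759 − 5064 = −1305 kJ
Reaction II:
  Bonds broken (reactants):
    C-H: 4 × 405 = 1620
    C=C: 1 × 624 = 624
    H-Br: 1 × 356 = 356
    Σ(broken) = 2600 kJ
  Bonds formed (products):
    C-Br: 1 × 265 = 265
    C-C: 1 × 338 = 338
    C-H: 5 × 405 = 2025
    Σ(formed) = 2628 kJ
  ΔH_II = 2600 − 2628 = −28 kJ
ΔH_I − ΔH_II = −1277 kJ, so reaction I has the more negative ΔH; |ΔH_I − ΔH_II| = 1277 kJ.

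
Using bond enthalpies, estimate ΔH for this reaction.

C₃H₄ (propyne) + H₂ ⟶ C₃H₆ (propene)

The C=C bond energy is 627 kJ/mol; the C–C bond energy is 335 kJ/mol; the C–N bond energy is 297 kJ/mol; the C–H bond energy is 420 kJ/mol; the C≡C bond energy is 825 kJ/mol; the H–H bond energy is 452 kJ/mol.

Bonds broken (reactants):
  C≡C: 1 × 825 = 825
  C–C: 1 × 335 = 335
  C–H: 4 × 420 = 1680
  H–H: 1 × 452 = 452
  Σ(broken) = 3292 kJ
Bonds formed (products):
  C–C: 1 × 335 = 335
  C–H: 6 × 420 = 2520
  C=C: 1 × 627 = 627
  Σ(formed) = 3482 kJ
ΔH = Σ(broken) − Σ(formed) = 3292 − 3482 = −190 kJ

ΔH ≈ −190 kJ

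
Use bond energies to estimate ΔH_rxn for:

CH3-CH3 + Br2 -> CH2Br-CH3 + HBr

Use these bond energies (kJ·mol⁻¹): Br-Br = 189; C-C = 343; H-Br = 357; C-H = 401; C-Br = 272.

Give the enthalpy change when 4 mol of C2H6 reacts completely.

ΔH = −156 kJ

Bonds broken (reactants):
  Br-Br: 1 × 189 = 189
  C-C: 1 × 343 = 343
  C-H: 6 × 401 = 2406
  Σ(broken) = 2938 kJ
Bonds formed (products):
  C-Br: 1 × 272 = 272
  C-C: 1 × 343 = 343
  C-H: 5 × 401 = 2005
  H-Br: 1 × 357 = 357
  Σ(formed) = 2977 kJ
ΔH = Σ(broken) − Σ(formed) = 2938 − 2977 = −39 kJ
For 4× the reaction as written: 4 × (−39) = −156 kJ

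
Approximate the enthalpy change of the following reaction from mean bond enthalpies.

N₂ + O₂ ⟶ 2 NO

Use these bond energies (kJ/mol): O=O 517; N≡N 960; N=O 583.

ΔH ≈ +311 kJ

Bonds broken (reactants):
  N≡N: 1 × 960 = 960
  O=O: 1 × 517 = 517
  Σ(broken) = 1477 kJ
Bonds formed (products):
  N=O: 2 × 583 = 1166
  Σ(formed) = 1166 kJ
ΔH = Σ(broken) − Σ(formed) = 1477 − 1166 = +311 kJ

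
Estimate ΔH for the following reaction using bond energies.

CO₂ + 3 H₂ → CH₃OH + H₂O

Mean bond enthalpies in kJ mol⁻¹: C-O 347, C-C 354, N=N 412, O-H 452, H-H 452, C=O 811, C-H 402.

Bonds broken (reactants):
  C=O: 2 × 811 = 1622
  H-H: 3 × 452 = 1356
  Σ(broken) = 2978 kJ
Bonds formed (products):
  C-H: 3 × 402 = 1206
  C-O: 1 × 347 = 347
  O-H: 3 × 452 = 1356
  Σ(formed) = 2909 kJ
ΔH = Σ(broken) − Σ(formed) = 2978 − 2909 = +69 kJ

ΔH ≈ +69 kJ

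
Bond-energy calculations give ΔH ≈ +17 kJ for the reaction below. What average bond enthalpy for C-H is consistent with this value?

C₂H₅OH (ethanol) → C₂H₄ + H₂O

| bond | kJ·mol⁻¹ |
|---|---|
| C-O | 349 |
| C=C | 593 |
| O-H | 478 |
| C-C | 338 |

D(C-H) ≈ 401 kJ/mol

Let D be the C-H bond energy.
Σ(broken) = 1×338 + 5×D + 1×349 + 1×478 = 1165 + 5D
Σ(formed) = 4×D + 1×593 + 2×478 = 1549 + 4D
ΔH = Σ(broken) − Σ(formed) = (1165 + 5D) − (1549 + 4D) = −384 + D
Setting this equal to +17 kJ gives D = 401 kJ/mol.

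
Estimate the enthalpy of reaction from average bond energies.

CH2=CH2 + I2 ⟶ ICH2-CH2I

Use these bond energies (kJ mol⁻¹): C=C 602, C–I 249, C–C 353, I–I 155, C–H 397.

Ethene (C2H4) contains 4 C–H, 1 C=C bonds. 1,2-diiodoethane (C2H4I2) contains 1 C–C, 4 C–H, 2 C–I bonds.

Bonds broken (reactants):
  C–H: 4 × 397 = 1588
  C=C: 1 × 602 = 602
  I–I: 1 × 155 = 155
  Σ(broken) = 2345 kJ
Bonds formed (products):
  C–C: 1 × 353 = 353
  C–H: 4 × 397 = 1588
  C–I: 2 × 249 = 498
  Σ(formed) = 2439 kJ
ΔH = Σ(broken) − Σ(formed) = 2345 − 2439 = −94 kJ

ΔH ≈ −94 kJ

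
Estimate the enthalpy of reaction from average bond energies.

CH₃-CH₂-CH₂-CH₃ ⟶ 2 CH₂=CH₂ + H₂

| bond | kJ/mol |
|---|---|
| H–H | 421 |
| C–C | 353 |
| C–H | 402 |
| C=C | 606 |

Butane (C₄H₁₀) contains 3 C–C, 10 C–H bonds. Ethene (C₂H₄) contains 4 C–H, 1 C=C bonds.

Bonds broken (reactants):
  C–C: 3 × 353 = 1059
  C–H: 10 × 402 = 4020
  Σ(broken) = 5079 kJ
Bonds formed (products):
  C–H: 8 × 402 = 3216
  C=C: 2 × 606 = 1212
  H–H: 1 × 421 = 421
  Σ(formed) = 4849 kJ
ΔH = Σ(broken) − Σ(formed) = 5079 − 4849 = +230 kJ

ΔH ≈ +230 kJ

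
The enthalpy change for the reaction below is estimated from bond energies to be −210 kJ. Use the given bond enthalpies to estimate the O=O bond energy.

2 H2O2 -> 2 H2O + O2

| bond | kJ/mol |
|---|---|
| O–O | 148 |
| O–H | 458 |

D(O=O) ≈ 506 kJ/mol

Let D be the O=O bond energy.
Σ(broken) = 4×458 + 2×148 = 2128
Σ(formed) = 4×458 + 1×D = 1832 + D
ΔH = Σ(broken) − Σ(formed) = (2128) − (1832 + D) = +296 − D
Setting this equal to −210 kJ gives D = 506 kJ/mol.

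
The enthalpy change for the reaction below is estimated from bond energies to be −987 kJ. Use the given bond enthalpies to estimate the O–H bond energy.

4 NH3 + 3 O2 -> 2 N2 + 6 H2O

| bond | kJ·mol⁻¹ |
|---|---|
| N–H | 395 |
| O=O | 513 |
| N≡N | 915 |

D(O–H) ≈ 453 kJ/mol

Let D be the O–H bond energy.
Σ(broken) = 12×395 + 3×513 = 6279
Σ(formed) = 2×915 + 12×D = 1830 + 12D
ΔH = Σ(broken) − Σ(formed) = (6279) − (1830 + 12D) = +4449 − 12D
Setting this equal to −987 kJ gives 12D = 5436, so D = 453 kJ/mol.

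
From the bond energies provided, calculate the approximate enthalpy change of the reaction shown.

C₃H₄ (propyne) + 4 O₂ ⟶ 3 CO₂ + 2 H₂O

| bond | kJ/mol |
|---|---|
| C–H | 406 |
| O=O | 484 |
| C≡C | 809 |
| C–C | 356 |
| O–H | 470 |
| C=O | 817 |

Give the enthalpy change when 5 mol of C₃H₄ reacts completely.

ΔH = −10285 kJ

Bonds broken (reactants):
  C≡C: 1 × 809 = 809
  C–C: 1 × 356 = 356
  C–H: 4 × 406 = 1624
  O=O: 4 × 484 = 1936
  Σ(broken) = 4725 kJ
Bonds formed (products):
  C=O: 6 × 817 = 4902
  O–H: 4 × 470 = 1880
  Σ(formed) = 6782 kJ
ΔH = Σ(broken) − Σ(formed) = 4725 − 6782 = −2057 kJ
For 5× the reaction as written: 5 × (−2057) = −10285 kJ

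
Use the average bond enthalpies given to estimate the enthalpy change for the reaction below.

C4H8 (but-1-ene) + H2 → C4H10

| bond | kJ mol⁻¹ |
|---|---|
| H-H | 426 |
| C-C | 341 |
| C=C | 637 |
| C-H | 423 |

Bonds broken (reactants):
  C-C: 2 × 341 = 682
  C-H: 8 × 423 = 3384
  C=C: 1 × 637 = 637
  H-H: 1 × 426 = 426
  Σ(broken) = 5129 kJ
Bonds formed (products):
  C-C: 3 × 341 = 1023
  C-H: 10 × 423 = 4230
  Σ(formed) = 5253 kJ
ΔH = Σ(broken) − Σ(formed) = 5129 − 5253 = −124 kJ

ΔH ≈ −124 kJ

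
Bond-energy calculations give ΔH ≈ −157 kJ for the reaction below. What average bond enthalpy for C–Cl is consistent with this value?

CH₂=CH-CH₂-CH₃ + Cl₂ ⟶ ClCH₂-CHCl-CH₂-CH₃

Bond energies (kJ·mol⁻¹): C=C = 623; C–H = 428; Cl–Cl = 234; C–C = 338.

D(C–Cl) ≈ 338 kJ/mol

Let D be the C–Cl bond energy.
Σ(broken) = 2×338 + 8×428 + 1×623 + 1×234 = 4957
Σ(formed) = 3×338 + 2×D + 8×428 = 4438 + 2D
ΔH = Σ(broken) − Σ(formed) = (4957) − (4438 + 2D) = +519 − 2D
Setting this equal to −157 kJ gives 2D = 676, so D = 338 kJ/mol.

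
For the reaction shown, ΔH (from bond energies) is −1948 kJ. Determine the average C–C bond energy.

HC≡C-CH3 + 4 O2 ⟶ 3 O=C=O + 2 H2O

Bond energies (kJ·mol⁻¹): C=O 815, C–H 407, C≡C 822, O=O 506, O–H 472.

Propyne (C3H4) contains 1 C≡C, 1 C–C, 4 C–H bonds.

D(C–C) ≈ 356 kJ/mol

Let D be the C–C bond energy.
Σ(broken) = 1×822 + 1×D + 4×407 + 4×506 = 4474 + D
Σ(formed) = 6×815 + 4×472 = 6778
ΔH = Σ(broken) − Σ(formed) = (4474 + D) − (6778) = −2304 + D
Setting this equal to −1948 kJ gives D = 356 kJ/mol.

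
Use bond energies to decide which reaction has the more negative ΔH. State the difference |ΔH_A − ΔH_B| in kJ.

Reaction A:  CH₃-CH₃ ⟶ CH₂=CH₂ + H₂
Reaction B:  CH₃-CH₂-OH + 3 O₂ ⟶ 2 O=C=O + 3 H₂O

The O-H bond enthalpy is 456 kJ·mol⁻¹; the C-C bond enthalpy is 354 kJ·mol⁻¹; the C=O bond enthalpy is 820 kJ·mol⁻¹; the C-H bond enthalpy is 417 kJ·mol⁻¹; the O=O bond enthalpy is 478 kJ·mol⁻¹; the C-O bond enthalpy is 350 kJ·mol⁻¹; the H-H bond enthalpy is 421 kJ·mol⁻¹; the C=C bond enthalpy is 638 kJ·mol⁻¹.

Reaction B, by 1466 kJ

Reaction A:
  Bonds broken (reactants):
    C-C: 1 × 354 = 354
    C-H: 6 × 417 = 2502
    Σ(broken) = 2856 kJ
  Bonds formed (products):
    C-H: 4 × 417 = 1668
    C=C: 1 × 638 = 638
    H-H: 1 × 421 = 421
    Σ(formed) = 2727 kJ
  ΔH_A = 2856 − 2727 = +129 kJ
Reaction B:
  Bonds broken (reactants):
    C-C: 1 × 354 = 354
    C-H: 5 × 417 = 2085
    C-O: 1 × 350 = 350
    O-H: 1 × 456 = 456
    O=O: 3 × 478 = 1434
    Σ(broken) = 4679 kJ
  Bonds formed (products):
    C=O: 4 × 820 = 3280
    O-H: 6 × 456 = 2736
    Σ(formed) = 6016 kJ
  ΔH_B = 4679 − 6016 = −1337 kJ
ΔH_A − ΔH_B = +1466 kJ, so reaction B has the more negative ΔH; |ΔH_A − ΔH_B| = 1466 kJ.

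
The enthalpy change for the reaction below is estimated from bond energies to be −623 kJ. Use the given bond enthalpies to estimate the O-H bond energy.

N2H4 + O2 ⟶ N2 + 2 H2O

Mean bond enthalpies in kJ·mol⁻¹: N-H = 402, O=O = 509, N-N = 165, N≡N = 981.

Let D be the O-H bond energy.
Σ(broken) = 4×402 + 1×165 + 1×509 = 2282
Σ(formed) = 1×981 + 4×D = 981 + 4D
ΔH = Σ(broken) − Σ(formed) = (2282) − (981 + 4D) = +1301 − 4D
Setting this equal to −623 kJ gives 4D = 1924, so D = 481 kJ/mol.

D(O-H) ≈ 481 kJ/mol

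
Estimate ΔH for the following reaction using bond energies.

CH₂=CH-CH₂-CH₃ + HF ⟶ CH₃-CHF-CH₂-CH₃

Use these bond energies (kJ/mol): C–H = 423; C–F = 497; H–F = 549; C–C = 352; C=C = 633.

ΔH ≈ −90 kJ

Bonds broken (reactants):
  C–C: 2 × 352 = 704
  C–H: 8 × 423 = 3384
  C=C: 1 × 633 = 633
  H–F: 1 × 549 = 549
  Σ(broken) = 5270 kJ
Bonds formed (products):
  C–C: 3 × 352 = 1056
  C–F: 1 × 497 = 497
  C–H: 9 × 423 = 3807
  Σ(formed) = 5360 kJ
ΔH = Σ(broken) − Σ(formed) = 5270 − 5360 = −90 kJ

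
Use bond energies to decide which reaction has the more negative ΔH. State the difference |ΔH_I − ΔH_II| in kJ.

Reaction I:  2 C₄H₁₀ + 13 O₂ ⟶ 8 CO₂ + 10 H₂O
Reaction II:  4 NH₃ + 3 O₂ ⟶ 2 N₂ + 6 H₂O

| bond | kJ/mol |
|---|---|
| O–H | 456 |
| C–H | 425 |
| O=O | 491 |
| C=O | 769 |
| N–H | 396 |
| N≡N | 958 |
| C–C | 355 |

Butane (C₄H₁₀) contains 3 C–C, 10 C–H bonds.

Reaction I, by 3248 kJ

Reaction I:
  Bonds broken (reactants):
    C–C: 6 × 355 = 2130
    C–H: 20 × 425 = 8500
    O=O: 13 × 491 = 6383
    Σ(broken) = 17013 kJ
  Bonds formed (products):
    C=O: 16 × 769 = 12304
    O–H: 20 × 456 = 9120
    Σ(formed) = 21424 kJ
  ΔH_I = 17013 − 21424 = −4411 kJ
Reaction II:
  Bonds broken (reactants):
    N–H: 12 × 396 = 4752
    O=O: 3 × 491 = 1473
    Σ(broken) = 6225 kJ
  Bonds formed (products):
    N≡N: 2 × 958 = 1916
    O–H: 12 × 456 = 5472
    Σ(formed) = 7388 kJ
  ΔH_II = 6225 − 7388 = −1163 kJ
ΔH_I − ΔH_II = −3248 kJ, so reaction I has the more negative ΔH; |ΔH_I − ΔH_II| = 3248 kJ.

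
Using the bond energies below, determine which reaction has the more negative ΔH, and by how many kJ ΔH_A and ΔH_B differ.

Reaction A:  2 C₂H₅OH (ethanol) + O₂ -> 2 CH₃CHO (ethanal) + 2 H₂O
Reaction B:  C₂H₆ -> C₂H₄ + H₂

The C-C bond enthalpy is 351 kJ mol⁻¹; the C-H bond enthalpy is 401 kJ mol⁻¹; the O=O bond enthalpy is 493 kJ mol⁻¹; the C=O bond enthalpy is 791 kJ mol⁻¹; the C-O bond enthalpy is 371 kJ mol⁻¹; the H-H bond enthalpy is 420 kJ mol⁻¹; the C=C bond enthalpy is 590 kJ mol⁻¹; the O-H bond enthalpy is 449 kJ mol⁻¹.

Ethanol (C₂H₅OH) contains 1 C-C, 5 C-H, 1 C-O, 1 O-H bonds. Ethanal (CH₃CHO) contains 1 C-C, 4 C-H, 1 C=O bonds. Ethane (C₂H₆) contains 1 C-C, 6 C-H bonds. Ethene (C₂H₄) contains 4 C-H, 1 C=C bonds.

Reaction A, by 586 kJ

Reaction A:
  Bonds broken (reactants):
    C-C: 2 × 351 = 702
    C-H: 10 × 401 = 4010
    C-O: 2 × 371 = 742
    O-H: 2 × 449 = 898
    O=O: 1 × 493 = 493
    Σ(broken) = 6845 kJ
  Bonds formed (products):
    C-C: 2 × 351 = 702
    C-H: 8 × 401 = 3208
    C=O: 2 × 791 = 1582
    O-H: 4 × 449 = 1796
    Σ(formed) = 7288 kJ
  ΔH_A = 6845 − 7288 = −443 kJ
Reaction B:
  Bonds broken (reactants):
    C-C: 1 × 351 = 351
    C-H: 6 × 401 = 2406
    Σ(broken) = 2757 kJ
  Bonds formed (products):
    C-H: 4 × 401 = 1604
    C=C: 1 × 590 = 590
    H-H: 1 × 420 = 420
    Σ(formed) = 2614 kJ
  ΔH_B = 2757 − 2614 = +143 kJ
ΔH_A − ΔH_B = −586 kJ, so reaction A has the more negative ΔH; |ΔH_A − ΔH_B| = 586 kJ.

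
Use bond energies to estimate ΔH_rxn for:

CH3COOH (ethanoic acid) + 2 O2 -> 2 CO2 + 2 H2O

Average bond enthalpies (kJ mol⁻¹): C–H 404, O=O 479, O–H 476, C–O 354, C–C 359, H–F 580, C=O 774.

ΔH ≈ −867 kJ

Bonds broken (reactants):
  C–C: 1 × 359 = 359
  C–H: 3 × 404 = 1212
  C–O: 1 × 354 = 354
  C=O: 1 × 774 = 774
  O–H: 1 × 476 = 476
  O=O: 2 × 479 = 958
  Σ(broken) = 4133 kJ
Bonds formed (products):
  C=O: 4 × 774 = 3096
  O–H: 4 × 476 = 1904
  Σ(formed) = 5000 kJ
ΔH = Σ(broken) − Σ(formed) = 4133 − 5000 = −867 kJ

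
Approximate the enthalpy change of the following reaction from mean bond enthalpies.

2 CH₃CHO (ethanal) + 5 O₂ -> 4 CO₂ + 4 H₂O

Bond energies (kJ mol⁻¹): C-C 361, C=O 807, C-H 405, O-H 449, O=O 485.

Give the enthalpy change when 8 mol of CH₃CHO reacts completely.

ΔH = −8188 kJ

Bonds broken (reactants):
  C-C: 2 × 361 = 722
  C-H: 8 × 405 = 3240
  C=O: 2 × 807 = 1614
  O=O: 5 × 485 = 2425
  Σ(broken) = 8001 kJ
Bonds formed (products):
  C=O: 8 × 807 = 6456
  O-H: 8 × 449 = 3592
  Σ(formed) = 10048 kJ
ΔH = Σ(broken) − Σ(formed) = 8001 − 10048 = −2047 kJ
For 4× the reaction as written: 4 × (−2047) = −8188 kJ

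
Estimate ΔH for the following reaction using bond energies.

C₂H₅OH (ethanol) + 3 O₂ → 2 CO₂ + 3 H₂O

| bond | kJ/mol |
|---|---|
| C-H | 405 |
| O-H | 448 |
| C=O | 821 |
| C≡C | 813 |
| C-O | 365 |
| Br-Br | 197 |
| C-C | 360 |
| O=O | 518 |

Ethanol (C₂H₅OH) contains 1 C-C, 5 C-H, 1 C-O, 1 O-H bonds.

Bonds broken (reactants):
  C-C: 1 × 360 = 360
  C-H: 5 × 405 = 2025
  C-O: 1 × 365 = 365
  O-H: 1 × 448 = 448
  O=O: 3 × 518 = 1554
  Σ(broken) = 4752 kJ
Bonds formed (products):
  C=O: 4 × 821 = 3284
  O-H: 6 × 448 = 2688
  Σ(formed) = 5972 kJ
ΔH = Σ(broken) − Σ(formed) = 4752 − 5972 = −1220 kJ

ΔH ≈ −1220 kJ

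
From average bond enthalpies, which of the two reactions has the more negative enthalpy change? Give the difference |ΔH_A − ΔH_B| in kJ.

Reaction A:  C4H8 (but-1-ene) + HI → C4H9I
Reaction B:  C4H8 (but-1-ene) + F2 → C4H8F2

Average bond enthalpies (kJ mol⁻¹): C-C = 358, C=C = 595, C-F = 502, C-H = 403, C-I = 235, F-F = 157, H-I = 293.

Reaction B, by 502 kJ

Reaction A:
  Bonds broken (reactants):
    C-C: 2 × 358 = 716
    C-H: 8 × 403 = 3224
    C=C: 1 × 595 = 595
    H-I: 1 × 293 = 293
    Σ(broken) = 4828 kJ
  Bonds formed (products):
    C-C: 3 × 358 = 1074
    C-H: 9 × 403 = 3627
    C-I: 1 × 235 = 235
    Σ(formed) = 4936 kJ
  ΔH_A = 4828 − 4936 = −108 kJ
Reaction B:
  Bonds broken (reactants):
    C-C: 2 × 358 = 716
    C-H: 8 × 403 = 3224
    C=C: 1 × 595 = 595
    F-F: 1 × 157 = 157
    Σ(broken) = 4692 kJ
  Bonds formed (products):
    C-C: 3 × 358 = 1074
    C-F: 2 × 502 = 1004
    C-H: 8 × 403 = 3224
    Σ(formed) = 5302 kJ
  ΔH_B = 4692 − 5302 = −610 kJ
ΔH_A − ΔH_B = +502 kJ, so reaction B has the more negative ΔH; |ΔH_A − ΔH_B| = 502 kJ.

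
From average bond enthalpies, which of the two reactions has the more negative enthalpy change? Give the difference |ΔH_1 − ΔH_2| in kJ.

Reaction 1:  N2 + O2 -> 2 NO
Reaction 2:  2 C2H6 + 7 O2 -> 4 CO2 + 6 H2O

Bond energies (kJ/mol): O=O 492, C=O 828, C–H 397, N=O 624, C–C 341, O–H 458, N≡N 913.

Reaction 1:
  Bonds broken (reactants):
    N≡N: 1 × 913 = 913
    O=O: 1 × 492 = 492
    Σ(broken) = 1405 kJ
  Bonds formed (products):
    N=O: 2 × 624 = 1248
    Σ(formed) = 1248 kJ
  ΔH_1 = 1405 − 1248 = +157 kJ
Reaction 2:
  Bonds broken (reactants):
    C–C: 2 × 341 = 682
    C–H: 12 × 397 = 4764
    O=O: 7 × 492 = 3444
    Σ(broken) = 8890 kJ
  Bonds formed (products):
    C=O: 8 × 828 = 6624
    O–H: 12 × 458 = 5496
    Σ(formed) = 12120 kJ
  ΔH_2 = 8890 − 12120 = −3230 kJ
ΔH_1 − ΔH_2 = +3387 kJ, so reaction 2 has the more negative ΔH; |ΔH_1 − ΔH_2| = 3387 kJ.

Reaction 2, by 3387 kJ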